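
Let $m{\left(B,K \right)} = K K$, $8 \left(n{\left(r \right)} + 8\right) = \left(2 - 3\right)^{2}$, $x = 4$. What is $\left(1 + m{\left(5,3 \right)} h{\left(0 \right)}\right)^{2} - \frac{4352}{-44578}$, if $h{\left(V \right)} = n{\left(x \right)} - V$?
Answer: $\frac{6965028273}{1426496} \approx 4882.6$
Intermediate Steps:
$n{\left(r \right)} = - \frac{63}{8}$ ($n{\left(r \right)} = -8 + \frac{\left(2 - 3\right)^{2}}{8} = -8 + \frac{\left(-1\right)^{2}}{8} = -8 + \frac{1}{8} \cdot 1 = -8 + \frac{1}{8} = - \frac{63}{8}$)
$m{\left(B,K \right)} = K^{2}$
$h{\left(V \right)} = - \frac{63}{8} - V$
$\left(1 + m{\left(5,3 \right)} h{\left(0 \right)}\right)^{2} - \frac{4352}{-44578} = \left(1 + 3^{2} \left(- \frac{63}{8} - 0\right)\right)^{2} - \frac{4352}{-44578} = \left(1 + 9 \left(- \frac{63}{8} + 0\right)\right)^{2} - 4352 \left(- \frac{1}{44578}\right) = \left(1 + 9 \left(- \frac{63}{8}\right)\right)^{2} - - \frac{2176}{22289} = \left(1 - \frac{567}{8}\right)^{2} + \frac{2176}{22289} = \left(- \frac{559}{8}\right)^{2} + \frac{2176}{22289} = \frac{312481}{64} + \frac{2176}{22289} = \frac{6965028273}{1426496}$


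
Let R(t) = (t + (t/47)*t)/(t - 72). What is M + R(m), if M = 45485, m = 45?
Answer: 6412925/141 ≈ 45482.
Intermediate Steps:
R(t) = (t + t²/47)/(-72 + t) (R(t) = (t + (t*(1/47))*t)/(-72 + t) = (t + (t/47)*t)/(-72 + t) = (t + t²/47)/(-72 + t))
M + R(m) = 45485 + (1/47)*45*(47 + 45)/(-72 + 45) = 45485 + (1/47)*45*92/(-27) = 45485 + (1/47)*45*(-1/27)*92 = 45485 - 460/141 = 6412925/141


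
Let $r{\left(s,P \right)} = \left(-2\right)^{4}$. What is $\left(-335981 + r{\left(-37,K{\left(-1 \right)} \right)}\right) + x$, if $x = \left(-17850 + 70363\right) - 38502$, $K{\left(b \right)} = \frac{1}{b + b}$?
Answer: $-321954$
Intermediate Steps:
$K{\left(b \right)} = \frac{1}{2 b}$
$r{\left(s,P \right)} = 16$
$x = 14011$ ($x = 52513 - 38502 = 14011$)
$\left(-335981 + r{\left(-37,K{\left(-1 \right)} \right)}\right) + x = \left(-335981 + 16\right) + 14011 = -335965 + 14011 = -321954$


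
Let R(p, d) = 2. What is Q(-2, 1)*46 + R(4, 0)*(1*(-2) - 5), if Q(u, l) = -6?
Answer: -290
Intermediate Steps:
Q(-2, 1)*46 + R(4, 0)*(1*(-2) - 5) = -6*46 + 2*(1*(-2) - 5) = -276 + 2*(-2 - 5) = -276 + 2*(-7) = -276 - 14 = -290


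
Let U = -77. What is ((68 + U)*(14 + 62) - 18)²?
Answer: 492804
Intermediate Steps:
((68 + U)*(14 + 62) - 18)² = ((68 - 77)*(14 + 62) - 18)² = (-9*76 - 18)² = (-684 - 18)² = (-702)² = 492804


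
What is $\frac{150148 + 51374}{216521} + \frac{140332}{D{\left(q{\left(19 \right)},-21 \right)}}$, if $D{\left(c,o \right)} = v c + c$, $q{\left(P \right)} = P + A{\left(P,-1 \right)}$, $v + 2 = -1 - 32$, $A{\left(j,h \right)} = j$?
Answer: $- \frac{7531114637}{69936283} \approx -107.69$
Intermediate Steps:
$v = -35$ ($v = -2 - 33 = -35$)
$q{\left(P \right)} = 2 P$ ($q{\left(P \right)} = P + P = 2 P$)
$D{\left(c,o \right)} = - 34 c$ ($D{\left(c,o \right)} = - 35 c + c = - 34 c$)
$\frac{150148 + 51374}{216521} + \frac{140332}{D{\left(q{\left(19 \right)},-21 \right)}} = \frac{150148 + 51374}{216521} + \frac{140332}{\left(-34\right) 2 \cdot 19} = 201522 \cdot \frac{1}{216521} + \frac{140332}{\left(-34\right) 38} = \frac{201522}{216521} + \frac{140332}{-1292} = \frac{201522}{216521} + 140332 \left(- \frac{1}{1292}\right) = \frac{201522}{216521} - \frac{35083}{323} = - \frac{7531114637}{69936283}$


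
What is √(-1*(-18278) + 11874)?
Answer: 2*√7538 ≈ 173.64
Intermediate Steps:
√(-1*(-18278) + 11874) = √(18278 + 11874) = √30152 = 2*√7538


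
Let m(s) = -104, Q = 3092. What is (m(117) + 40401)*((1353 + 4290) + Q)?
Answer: 351994295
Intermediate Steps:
(m(117) + 40401)*((1353 + 4290) + Q) = (-104 + 40401)*((1353 + 4290) + 3092) = 40297*(5643 + 3092) = 40297*8735 = 351994295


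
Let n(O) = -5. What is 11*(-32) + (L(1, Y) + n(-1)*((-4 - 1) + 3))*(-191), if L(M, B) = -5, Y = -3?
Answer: -1307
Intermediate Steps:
11*(-32) + (L(1, Y) + n(-1)*((-4 - 1) + 3))*(-191) = 11*(-32) + (-5 - 5*((-4 - 1) + 3))*(-191) = -352 + (-5 - 5*(-5 + 3))*(-191) = -352 + (-5 - 5*(-2))*(-191) = -352 + (-5 + 10)*(-191) = -352 + 5*(-191) = -352 - 955 = -1307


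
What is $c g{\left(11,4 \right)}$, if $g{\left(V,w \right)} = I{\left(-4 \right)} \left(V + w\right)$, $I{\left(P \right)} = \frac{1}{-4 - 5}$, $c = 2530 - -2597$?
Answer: $-8545$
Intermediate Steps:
$c = 5127$ ($c = 2530 + 2597 = 5127$)
$I{\left(P \right)} = - \frac{1}{9}$ ($I{\left(P \right)} = \frac{1}{-9} = - \frac{1}{9}$)
$g{\left(V,w \right)} = - \frac{V}{9} - \frac{w}{9}$ ($g{\left(V,w \right)} = - \frac{V + w}{9} = - \frac{V}{9} - \frac{w}{9}$)
$c g{\left(11,4 \right)} = 5127 \left(\left(- \frac{1}{9}\right) 11 - \frac{4}{9}\right) = 5127 \left(- \frac{11}{9} - \frac{4}{9}\right) = 5127 \left(- \frac{5}{3}\right) = -8545$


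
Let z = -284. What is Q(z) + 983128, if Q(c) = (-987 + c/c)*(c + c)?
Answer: 1543176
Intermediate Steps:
Q(c) = -1972*c (Q(c) = (-987 + 1)*(2*c) = -1972*c)
Q(z) + 983128 = -1972*(-284) + 983128 = 560048 + 983128 = 1543176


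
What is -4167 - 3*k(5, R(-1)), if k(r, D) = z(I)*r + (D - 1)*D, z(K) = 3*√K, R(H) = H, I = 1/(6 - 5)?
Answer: -4218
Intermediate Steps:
I = 1 (I = 1/1 = 1)
k(r, D) = 3*r + D*(-1 + D) (k(r, D) = (3*√1)*r + (D - 1)*D = (3*1)*r + (-1 + D)*D = 3*r + D*(-1 + D))
-4167 - 3*k(5, R(-1)) = -4167 - 3*((-1)² - 1*(-1) + 3*5) = -4167 - 3*(1 + 1 + 15) = -4167 - 3*17 = -4167 - 1*51 = -4167 - 51 = -4218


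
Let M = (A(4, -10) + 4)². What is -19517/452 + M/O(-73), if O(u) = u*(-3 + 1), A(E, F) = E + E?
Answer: -1392197/32996 ≈ -42.193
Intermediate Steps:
A(E, F) = 2*E
O(u) = -2*u (O(u) = u*(-2) = -2*u)
M = 144 (M = (2*4 + 4)² = (8 + 4)² = 12² = 144)
-19517/452 + M/O(-73) = -19517/452 + 144/((-2*(-73))) = -19517*1/452 + 144/146 = -19517/452 + 144*(1/146) = -19517/452 + 72/73 = -1392197/32996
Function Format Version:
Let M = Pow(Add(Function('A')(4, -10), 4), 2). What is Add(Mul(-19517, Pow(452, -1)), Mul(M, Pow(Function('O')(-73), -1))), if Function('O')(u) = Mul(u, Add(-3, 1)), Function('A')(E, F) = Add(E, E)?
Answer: Rational(-1392197, 32996) ≈ -42.193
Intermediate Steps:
Function('A')(E, F) = Mul(2, E)
Function('O')(u) = Mul(-2, u) (Function('O')(u) = Mul(u, -2) = Mul(-2, u))
M = 144 (M = Pow(Add(Mul(2, 4), 4), 2) = Pow(Add(8, 4), 2) = Pow(12, 2) = 144)
Add(Mul(-19517, Pow(452, -1)), Mul(M, Pow(Function('O')(-73), -1))) = Add(Mul(-19517, Pow(452, -1)), Mul(144, Pow(Mul(-2, -73), -1))) = Add(Mul(-19517, Rational(1, 452)), Mul(144, Pow(146, -1))) = Add(Rational(-19517, 452), Mul(144, Rational(1, 146))) = Add(Rational(-19517, 452), Rational(72, 73)) = Rational(-1392197, 32996)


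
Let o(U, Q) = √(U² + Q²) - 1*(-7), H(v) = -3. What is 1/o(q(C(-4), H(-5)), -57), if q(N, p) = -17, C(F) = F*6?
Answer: -7/3489 + √3538/3489 ≈ 0.015042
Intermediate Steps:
C(F) = 6*F
o(U, Q) = 7 + √(Q² + U²) (o(U, Q) = √(Q² + U²) + 7 = 7 + √(Q² + U²))
1/o(q(C(-4), H(-5)), -57) = 1/(7 + √((-57)² + (-17)²)) = 1/(7 + √(3249 + 289)) = 1/(7 + √3538)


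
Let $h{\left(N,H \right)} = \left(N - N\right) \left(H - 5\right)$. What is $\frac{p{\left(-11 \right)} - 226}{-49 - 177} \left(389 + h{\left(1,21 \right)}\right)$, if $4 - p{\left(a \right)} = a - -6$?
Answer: $\frac{84413}{226} \approx 373.51$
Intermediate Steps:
$p{\left(a \right)} = -2 - a$ ($p{\left(a \right)} = 4 - \left(a - -6\right) = 4 - \left(a + 6\right) = 4 - \left(6 + a\right) = -2 - a$)
$h{\left(N,H \right)} = 0$ ($h{\left(N,H \right)} = 0 \left(-5 + H\right) = 0$)
$\frac{p{\left(-11 \right)} - 226}{-49 - 177} \left(389 + h{\left(1,21 \right)}\right) = \frac{\left(-2 - -11\right) - 226}{-49 - 177} \left(389 + 0\right) = \frac{\left(-2 + 11\right) - 226}{-226} \cdot 389 = \left(9 - 226\right) \left(- \frac{1}{226}\right) 389 = \left(-217\right) \left(- \frac{1}{226}\right) 389 = \frac{217}{226} \cdot 389 = \frac{84413}{226}$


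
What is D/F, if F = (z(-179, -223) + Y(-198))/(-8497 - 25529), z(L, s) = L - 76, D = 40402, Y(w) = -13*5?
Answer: 343679613/80 ≈ 4.2960e+6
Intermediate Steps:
Y(w) = -65
z(L, s) = -76 + L
F = 160/17013 (F = ((-76 - 179) - 65)/(-8497 - 25529) = (-255 - 65)/(-34026) = -320*(-1/34026) = 160/17013 ≈ 0.0094046)
D/F = 40402/(160/17013) = 40402*(17013/160) = 343679613/80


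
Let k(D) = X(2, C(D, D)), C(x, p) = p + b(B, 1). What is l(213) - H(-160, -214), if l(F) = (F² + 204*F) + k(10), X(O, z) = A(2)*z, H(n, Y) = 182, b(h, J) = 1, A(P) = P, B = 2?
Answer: 88661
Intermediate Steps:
C(x, p) = 1 + p (C(x, p) = p + 1 = 1 + p)
X(O, z) = 2*z
k(D) = 2 + 2*D (k(D) = 2*(1 + D) = 2 + 2*D)
l(F) = 22 + F² + 204*F (l(F) = (F² + 204*F) + (2 + 2*10) = (F² + 204*F) + (2 + 20) = (F² + 204*F) + 22 = 22 + F² + 204*F)
l(213) - H(-160, -214) = (22 + 213² + 204*213) - 1*182 = (22 + 45369 + 43452) - 182 = 88843 - 182 = 88661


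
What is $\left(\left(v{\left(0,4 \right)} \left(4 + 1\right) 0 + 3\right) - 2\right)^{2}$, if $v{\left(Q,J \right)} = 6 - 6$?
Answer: $1$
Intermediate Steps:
$v{\left(Q,J \right)} = 0$ ($v{\left(Q,J \right)} = 6 - 6 = 0$)
$\left(\left(v{\left(0,4 \right)} \left(4 + 1\right) 0 + 3\right) - 2\right)^{2} = \left(\left(0 \left(4 + 1\right) 0 + 3\right) - 2\right)^{2} = \left(\left(0 \cdot 5 \cdot 0 + 3\right) - 2\right)^{2} = \left(\left(0 \cdot 0 + 3\right) - 2\right)^{2} = \left(\left(0 + 3\right) - 2\right)^{2} = \left(3 - 2\right)^{2} = 1^{2} = 1$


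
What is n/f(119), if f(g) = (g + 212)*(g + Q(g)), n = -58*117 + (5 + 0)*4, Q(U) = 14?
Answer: -6766/44023 ≈ -0.15369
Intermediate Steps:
n = -6766 (n = -6786 + 5*4 = -6786 + 20 = -6766)
f(g) = (14 + g)*(212 + g) (f(g) = (g + 212)*(g + 14) = (212 + g)*(14 + g) = (14 + g)*(212 + g))
n/f(119) = -6766/(2968 + 119² + 226*119) = -6766/(2968 + 14161 + 26894) = -6766/44023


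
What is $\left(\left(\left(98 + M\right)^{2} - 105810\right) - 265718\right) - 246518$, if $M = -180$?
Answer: $-611322$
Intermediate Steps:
$\left(\left(\left(98 + M\right)^{2} - 105810\right) - 265718\right) - 246518 = \left(\left(\left(98 - 180\right)^{2} - 105810\right) - 265718\right) - 246518 = \left(\left(\left(-82\right)^{2} - 105810\right) - 265718\right) - 246518 = \left(\left(6724 - 105810\right) - 265718\right) - 246518 = \left(-99086 - 265718\right) - 246518 = -364804 - 246518 = -611322$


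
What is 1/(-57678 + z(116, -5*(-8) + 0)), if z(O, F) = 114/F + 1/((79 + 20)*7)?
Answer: -13860/799377559 ≈ -1.7338e-5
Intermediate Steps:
z(O, F) = 1/693 + 114/F (z(O, F) = 114/F + (⅐)/99 = 114/F + (1/99)*(⅐) = 114/F + 1/693 = 1/693 + 114/F)
1/(-57678 + z(116, -5*(-8) + 0)) = 1/(-57678 + (79002 + (-5*(-8) + 0))/(693*(-5*(-8) + 0))) = 1/(-57678 + (79002 + (40 + 0))/(693*(40 + 0))) = 1/(-57678 + (1/693)*(79002 + 40)/40) = 1/(-57678 + (1/693)*(1/40)*79042) = 1/(-57678 + 39521/13860) = 1/(-799377559/13860) = -13860/799377559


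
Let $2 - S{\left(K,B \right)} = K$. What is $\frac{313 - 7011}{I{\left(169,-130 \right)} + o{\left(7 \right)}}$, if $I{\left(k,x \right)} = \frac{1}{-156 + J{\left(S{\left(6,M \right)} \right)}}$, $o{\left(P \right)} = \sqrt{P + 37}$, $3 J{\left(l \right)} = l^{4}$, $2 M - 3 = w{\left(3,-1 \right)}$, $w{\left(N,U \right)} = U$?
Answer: $- \frac{4259928}{1977527} - \frac{602069824 \sqrt{11}}{1977527} \approx -1011.9$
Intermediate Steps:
$M = 1$ ($M = \frac{3}{2} + \frac{1}{2} \left(-1\right) = \frac{3}{2} - \frac{1}{2} = 1$)
$S{\left(K,B \right)} = 2 - K$
$J{\left(l \right)} = \frac{l^{4}}{3}$
$o{\left(P \right)} = \sqrt{37 + P}$
$I{\left(k,x \right)} = - \frac{3}{212}$ ($I{\left(k,x \right)} = \frac{1}{-156 + \frac{\left(2 - 6\right)^{4}}{3}} = \frac{1}{-156 + \frac{\left(-4\right)^{4}}{3}} = \frac{1}{-156 + \frac{1}{3} \cdot 256} = \frac{1}{-156 + \frac{256}{3}} = \frac{1}{- \frac{212}{3}} = - \frac{3}{212}$)
$\frac{313 - 7011}{I{\left(169,-130 \right)} + o{\left(7 \right)}} = \frac{313 - 7011}{- \frac{3}{212} + \sqrt{37 + 7}} = - \frac{6698}{- \frac{3}{212} + \sqrt{44}} = - \frac{6698}{- \frac{3}{212} + 2 \sqrt{11}}$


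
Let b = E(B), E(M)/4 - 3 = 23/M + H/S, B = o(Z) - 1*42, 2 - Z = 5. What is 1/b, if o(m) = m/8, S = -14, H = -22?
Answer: 2373/38240 ≈ 0.062055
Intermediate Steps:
Z = -3 (Z = 2 - 1*5 = 2 - 5 = -3)
o(m) = m/8 (o(m) = m*(⅛) = m/8)
B = -339/8 (B = (⅛)*(-3) - 1*42 = -3/8 - 42 = -339/8 ≈ -42.375)
E(M) = 128/7 + 92/M (E(M) = 12 + 4*(23/M - 22/(-14)) = 12 + 4*(23/M - 22*(-1/14)) = 12 + 4*(23/M + 11/7) = 12 + 4*(11/7 + 23/M) = 12 + (44/7 + 92/M) = 128/7 + 92/M)
b = 38240/2373 (b = 128/7 + 92/(-339/8) = 128/7 + 92*(-8/339) = 128/7 - 736/339 = 38240/2373 ≈ 16.115)
1/b = 1/(38240/2373) = 2373/38240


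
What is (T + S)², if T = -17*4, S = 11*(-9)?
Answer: 27889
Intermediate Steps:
S = -99
T = -68
(T + S)² = (-68 - 99)² = (-167)² = 27889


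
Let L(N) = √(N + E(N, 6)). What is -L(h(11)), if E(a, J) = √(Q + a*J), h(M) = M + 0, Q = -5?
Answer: -√(11 + √61) ≈ -4.3371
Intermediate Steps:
h(M) = M
E(a, J) = √(-5 + J*a) (E(a, J) = √(-5 + a*J) = √(-5 + J*a))
L(N) = √(N + √(-5 + 6*N))
-L(h(11)) = -√(11 + √(-5 + 6*11)) = -√(11 + √(-5 + 66)) = -√(11 + √61)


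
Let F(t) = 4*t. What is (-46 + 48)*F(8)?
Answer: 64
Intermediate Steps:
(-46 + 48)*F(8) = (-46 + 48)*(4*8) = 2*32 = 64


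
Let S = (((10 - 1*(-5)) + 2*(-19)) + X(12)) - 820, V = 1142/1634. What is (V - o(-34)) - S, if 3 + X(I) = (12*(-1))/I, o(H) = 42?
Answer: 658256/817 ≈ 805.70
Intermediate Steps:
V = 571/817 (V = 1142*(1/1634) = 571/817 ≈ 0.69890)
X(I) = -3 - 12/I (X(I) = -3 + (12*(-1))/I = -3 - 12/I)
S = -847 (S = (((10 - 1*(-5)) + 2*(-19)) + (-3 - 12/12)) - 820 = (((10 + 5) - 38) + (-3 - 12*1/12)) - 820 = ((15 - 38) + (-3 - 1)) - 820 = (-23 - 4) - 820 = -27 - 820 = -847)
(V - o(-34)) - S = (571/817 - 1*42) - 1*(-847) = (571/817 - 42) + 847 = -33743/817 + 847 = 658256/817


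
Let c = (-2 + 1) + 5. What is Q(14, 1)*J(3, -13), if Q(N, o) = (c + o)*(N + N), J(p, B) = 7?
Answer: 980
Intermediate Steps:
c = 4 (c = -1 + 5 = 4)
Q(N, o) = 2*N*(4 + o) (Q(N, o) = (4 + o)*(N + N) = (4 + o)*(2*N) = 2*N*(4 + o))
Q(14, 1)*J(3, -13) = (2*14*(4 + 1))*7 = (2*14*5)*7 = 140*7 = 980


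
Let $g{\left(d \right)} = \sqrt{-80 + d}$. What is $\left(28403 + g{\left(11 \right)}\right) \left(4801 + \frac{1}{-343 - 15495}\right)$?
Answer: $\frac{2159714045511}{15838} + \frac{76038237 i \sqrt{69}}{15838} \approx 1.3636 \cdot 10^{8} + 39880.0 i$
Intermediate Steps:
$\left(28403 + g{\left(11 \right)}\right) \left(4801 + \frac{1}{-343 - 15495}\right) = \left(28403 + \sqrt{-80 + 11}\right) \left(4801 + \frac{1}{-343 - 15495}\right) = \left(28403 + \sqrt{-69}\right) \left(4801 + \frac{1}{-15838}\right) = \left(28403 + i \sqrt{69}\right) \left(4801 - \frac{1}{15838}\right) = \left(28403 + i \sqrt{69}\right) \frac{76038237}{15838} = \frac{2159714045511}{15838} + \frac{76038237 i \sqrt{69}}{15838}$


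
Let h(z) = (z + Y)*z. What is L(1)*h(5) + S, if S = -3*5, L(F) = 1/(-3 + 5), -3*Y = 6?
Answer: -15/2 ≈ -7.5000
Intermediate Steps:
Y = -2 (Y = -1/3*6 = -2)
L(F) = 1/2
S = -15
h(z) = z*(-2 + z) (h(z) = (z - 2)*z = (-2 + z)*z = z*(-2 + z))
L(1)*h(5) + S = (5*(-2 + 5))/2 - 15 = (5*3)/2 - 15 = (1/2)*15 - 15 = 15/2 - 15 = -15/2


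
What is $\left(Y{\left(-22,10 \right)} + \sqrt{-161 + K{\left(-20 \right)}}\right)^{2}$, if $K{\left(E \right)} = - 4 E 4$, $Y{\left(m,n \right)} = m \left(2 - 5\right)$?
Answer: $\left(66 + \sqrt{159}\right)^{2} \approx 6179.5$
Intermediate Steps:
$Y{\left(m,n \right)} = - 3 m$ ($Y{\left(m,n \right)} = m \left(-3\right) = - 3 m$)
$K{\left(E \right)} = - 16 E$
$\left(Y{\left(-22,10 \right)} + \sqrt{-161 + K{\left(-20 \right)}}\right)^{2} = \left(\left(-3\right) \left(-22\right) + \sqrt{-161 - -320}\right)^{2} = \left(66 + \sqrt{-161 + 320}\right)^{2} = \left(66 + \sqrt{159}\right)^{2}$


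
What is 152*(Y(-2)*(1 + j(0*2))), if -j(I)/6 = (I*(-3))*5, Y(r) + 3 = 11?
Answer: 1216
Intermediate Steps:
Y(r) = 8 (Y(r) = -3 + 11 = 8)
j(I) = 90*I (j(I) = -6*I*(-3)*5 = -6*(-3*I)*5 = -(-90)*I = 90*I)
152*(Y(-2)*(1 + j(0*2))) = 152*(8*(1 + 90*(0*2))) = 152*(8*(1 + 90*0)) = 152*(8*(1 + 0)) = 152*(8*1) = 152*8 = 1216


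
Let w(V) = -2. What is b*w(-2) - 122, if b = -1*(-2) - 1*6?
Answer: -114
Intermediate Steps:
b = -4 (b = 2 - 6 = -4)
b*w(-2) - 122 = -4*(-2) - 122 = 8 - 122 = -114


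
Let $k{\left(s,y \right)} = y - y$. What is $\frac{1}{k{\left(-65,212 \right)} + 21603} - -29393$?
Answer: $\frac{634976980}{21603} \approx 29393.0$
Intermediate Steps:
$k{\left(s,y \right)} = 0$
$\frac{1}{k{\left(-65,212 \right)} + 21603} - -29393 = \frac{1}{0 + 21603} - -29393 = \frac{1}{21603} + 29393 = \frac{634976980}{21603}$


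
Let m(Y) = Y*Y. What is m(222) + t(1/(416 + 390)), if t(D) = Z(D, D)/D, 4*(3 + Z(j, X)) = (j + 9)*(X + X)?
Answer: 75555247/1612 ≈ 46871.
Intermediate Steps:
Z(j, X) = -3 + X*(9 + j)/2 (Z(j, X) = -3 + ((j + 9)*(X + X))/4 = -3 + ((9 + j)*(2*X))/4 = -3 + (2*X*(9 + j))/4 = -3 + X*(9 + j)/2)
m(Y) = Y**2
t(D) = (-3 + D**2/2 + 9*D/2)/D (t(D) = (-3 + 9*D/2 + D*D/2)/D = (-3 + 9*D/2 + D**2/2)/D = (-3 + D**2/2 + 9*D/2)/D)
m(222) + t(1/(416 + 390)) = 222**2 + (9/2 + 1/(2*(416 + 390)) - 3/(1/(416 + 390))) = 49284 + (9/2 + (1/2)/806 - 3/(1/806)) = 49284 + (9/2 + (1/2)*(1/806) - 3/1/806) = 49284 + (9/2 + 1/1612 - 3*806) = 49284 + (9/2 + 1/1612 - 2418) = 49284 - 3890561/1612 = 75555247/1612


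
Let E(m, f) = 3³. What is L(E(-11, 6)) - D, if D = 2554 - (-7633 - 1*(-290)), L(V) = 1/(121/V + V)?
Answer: -8412423/850 ≈ -9897.0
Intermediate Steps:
E(m, f) = 27
L(V) = 1/(V + 121/V)
D = 9897 (D = 2554 - (-7633 + 290) = 2554 - 1*(-7343) = 2554 + 7343 = 9897)
L(E(-11, 6)) - D = 27/(121 + 27²) - 1*9897 = 27/(121 + 729) - 9897 = 27/850 - 9897 = -8412423/850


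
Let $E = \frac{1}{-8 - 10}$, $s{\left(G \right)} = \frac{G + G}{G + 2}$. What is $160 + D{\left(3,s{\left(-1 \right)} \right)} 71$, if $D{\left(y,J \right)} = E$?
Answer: $\frac{2809}{18} \approx 156.06$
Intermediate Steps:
$s{\left(G \right)} = \frac{2 G}{2 + G}$
$E = - \frac{1}{18}$ ($E = \frac{1}{-18} = - \frac{1}{18} \approx -0.055556$)
$D{\left(y,J \right)} = - \frac{1}{18}$
$160 + D{\left(3,s{\left(-1 \right)} \right)} 71 = 160 - \frac{71}{18} = \frac{2809}{18}$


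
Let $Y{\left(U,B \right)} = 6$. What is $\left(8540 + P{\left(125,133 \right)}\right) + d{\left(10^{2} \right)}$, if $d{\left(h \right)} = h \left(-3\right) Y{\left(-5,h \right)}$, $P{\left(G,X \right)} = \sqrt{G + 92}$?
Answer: $6740 + \sqrt{217} \approx 6754.7$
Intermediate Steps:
$P{\left(G,X \right)} = \sqrt{92 + G}$
$d{\left(h \right)} = - 18 h$ ($d{\left(h \right)} = h \left(-3\right) 6 = - 3 h 6 = - 18 h$)
$\left(8540 + P{\left(125,133 \right)}\right) + d{\left(10^{2} \right)} = \left(8540 + \sqrt{92 + 125}\right) - 18 \cdot 10^{2} = \left(8540 + \sqrt{217}\right) - 1800 = 6740 + \sqrt{217}$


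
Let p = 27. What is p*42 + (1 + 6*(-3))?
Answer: 1117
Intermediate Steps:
p*42 + (1 + 6*(-3)) = 27*42 + (1 + 6*(-3)) = 1134 + (1 - 18) = 1134 - 17 = 1117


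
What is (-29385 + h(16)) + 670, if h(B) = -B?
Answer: -28731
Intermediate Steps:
(-29385 + h(16)) + 670 = (-29385 - 1*16) + 670 = (-29385 - 16) + 670 = -29401 + 670 = -28731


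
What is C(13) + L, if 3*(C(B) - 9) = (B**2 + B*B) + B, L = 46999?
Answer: 47125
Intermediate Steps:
C(B) = 9 + B/3 + 2*B**2/3 (C(B) = 9 + ((B**2 + B*B) + B)/3 = 9 + ((B**2 + B**2) + B)/3 = 9 + (2*B**2 + B)/3 = 9 + (B + 2*B**2)/3 = 9 + (B/3 + 2*B**2/3) = 9 + B/3 + 2*B**2/3)
C(13) + L = (9 + (1/3)*13 + (2/3)*13**2) + 46999 = (9 + 13/3 + (2/3)*169) + 46999 = (9 + 13/3 + 338/3) + 46999 = 126 + 46999 = 47125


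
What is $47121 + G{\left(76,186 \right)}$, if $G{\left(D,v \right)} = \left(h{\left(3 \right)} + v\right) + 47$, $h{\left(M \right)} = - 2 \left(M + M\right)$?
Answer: $47342$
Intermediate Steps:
$h{\left(M \right)} = - 4 M$ ($h{\left(M \right)} = - 2 \cdot 2 M = - 4 M$)
$G{\left(D,v \right)} = 35 + v$ ($G{\left(D,v \right)} = \left(\left(-4\right) 3 + v\right) + 47 = \left(-12 + v\right) + 47 = 35 + v$)
$47121 + G{\left(76,186 \right)} = 47121 + \left(35 + 186\right) = 47121 + 221 = 47342$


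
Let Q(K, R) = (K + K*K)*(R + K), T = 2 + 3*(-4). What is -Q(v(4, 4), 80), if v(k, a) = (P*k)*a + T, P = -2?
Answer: -65436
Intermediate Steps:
T = -10 (T = 2 - 12 = -10)
v(k, a) = -10 - 2*a*k (v(k, a) = (-2*k)*a - 10 = -2*a*k - 10 = -10 - 2*a*k)
Q(K, R) = (K + R)*(K + K²) (Q(K, R) = (K + K²)*(K + R) = (K + R)*(K + K²))
-Q(v(4, 4), 80) = -(-10 - 2*4*4)*((-10 - 2*4*4) + 80 + (-10 - 2*4*4)² + (-10 - 2*4*4)*80) = -(-10 - 32)*((-10 - 32) + 80 + (-10 - 32)² + (-10 - 32)*80) = -(-42)*(-42 + 80 + (-42)² - 42*80) = -(-42)*(-42 + 80 + 1764 - 3360) = -(-42)*(-1558) = -1*65436 = -65436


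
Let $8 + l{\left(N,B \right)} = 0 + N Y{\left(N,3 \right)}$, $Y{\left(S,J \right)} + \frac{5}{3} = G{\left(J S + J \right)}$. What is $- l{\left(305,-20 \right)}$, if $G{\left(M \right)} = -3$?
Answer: $\frac{4294}{3} \approx 1431.3$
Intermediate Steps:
$Y{\left(S,J \right)} = - \frac{14}{3}$ ($Y{\left(S,J \right)} = - \frac{5}{3} - 3 = - \frac{14}{3}$)
$l{\left(N,B \right)} = -8 - \frac{14 N}{3}$ ($l{\left(N,B \right)} = -8 + \left(0 + N \left(- \frac{14}{3}\right)\right) = -8 + \left(0 - \frac{14 N}{3}\right) = -8 - \frac{14 N}{3}$)
$- l{\left(305,-20 \right)} = - (-8 - \frac{4270}{3}) = \left(-1\right) \left(- \frac{4294}{3}\right) = \frac{4294}{3}$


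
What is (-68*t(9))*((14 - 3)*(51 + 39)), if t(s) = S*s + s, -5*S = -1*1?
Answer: -727056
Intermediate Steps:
S = ⅕ (S = -(-1)/5 = -⅕*(-1) = ⅕ ≈ 0.20000)
t(s) = 6*s/5 (t(s) = s/5 + s = 6*s/5)
(-68*t(9))*((14 - 3)*(51 + 39)) = (-408*9/5)*((14 - 3)*(51 + 39)) = (-68*54/5)*(11*90) = -3672/5*990 = -727056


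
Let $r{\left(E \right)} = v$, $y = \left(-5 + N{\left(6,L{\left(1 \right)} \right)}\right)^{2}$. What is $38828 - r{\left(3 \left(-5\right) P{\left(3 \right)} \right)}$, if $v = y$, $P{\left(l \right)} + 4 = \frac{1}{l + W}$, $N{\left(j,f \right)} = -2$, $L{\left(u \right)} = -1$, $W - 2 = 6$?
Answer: $38779$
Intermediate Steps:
$W = 8$ ($W = 2 + 6 = 8$)
$P{\left(l \right)} = -4 + \frac{1}{8 + l}$ ($P{\left(l \right)} = -4 + \frac{1}{l + 8} = -4 + \frac{1}{8 + l}$)
$y = 49$ ($y = \left(-5 - 2\right)^{2} = \left(-7\right)^{2} = 49$)
$v = 49$
$r{\left(E \right)} = 49$
$38828 - r{\left(3 \left(-5\right) P{\left(3 \right)} \right)} = 38828 - 49 = 38779$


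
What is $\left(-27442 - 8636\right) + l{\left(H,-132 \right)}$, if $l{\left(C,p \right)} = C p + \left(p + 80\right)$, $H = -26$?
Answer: $-32698$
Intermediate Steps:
$l{\left(C,p \right)} = 80 + p + C p$ ($l{\left(C,p \right)} = C p + \left(80 + p\right) = 80 + p + C p$)
$\left(-27442 - 8636\right) + l{\left(H,-132 \right)} = \left(-27442 - 8636\right) - -3380 = -36078 + \left(80 - 132 + 3432\right) = -36078 + 3380 = -32698$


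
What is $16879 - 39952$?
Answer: $-23073$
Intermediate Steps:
$16879 - 39952 = -23073$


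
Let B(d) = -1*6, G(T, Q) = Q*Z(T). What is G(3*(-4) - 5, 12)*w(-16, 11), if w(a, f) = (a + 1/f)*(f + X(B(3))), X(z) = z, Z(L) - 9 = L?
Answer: 84000/11 ≈ 7636.4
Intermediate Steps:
Z(L) = 9 + L
G(T, Q) = Q*(9 + T)
B(d) = -6
w(a, f) = (-6 + f)*(a + 1/f) (w(a, f) = (a + 1/f)*(f - 6) = (a + 1/f)*(-6 + f) = (-6 + f)*(a + 1/f))
G(3*(-4) - 5, 12)*w(-16, 11) = (12*(9 + (3*(-4) - 5)))*(1 - 6*(-16) - 6/11 - 16*11) = (12*(9 + (-12 - 5)))*(1 + 96 - 6*1/11 - 176) = (12*(9 - 17))*(1 + 96 - 6/11 - 176) = (12*(-8))*(-875/11) = -96*(-875/11) = 84000/11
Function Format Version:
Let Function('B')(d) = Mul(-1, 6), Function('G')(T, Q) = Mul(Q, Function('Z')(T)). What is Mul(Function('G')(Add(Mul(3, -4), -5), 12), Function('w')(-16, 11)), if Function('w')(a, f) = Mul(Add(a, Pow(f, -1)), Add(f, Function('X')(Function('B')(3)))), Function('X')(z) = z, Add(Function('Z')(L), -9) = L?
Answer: Rational(84000, 11) ≈ 7636.4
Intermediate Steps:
Function('Z')(L) = Add(9, L)
Function('G')(T, Q) = Mul(Q, Add(9, T))
Function('B')(d) = -6
Function('w')(a, f) = Mul(Add(-6, f), Add(a, Pow(f, -1))) (Function('w')(a, f) = Mul(Add(a, Pow(f, -1)), Add(f, -6)) = Mul(Add(a, Pow(f, -1)), Add(-6, f)) = Mul(Add(-6, f), Add(a, Pow(f, -1))))
Mul(Function('G')(Add(Mul(3, -4), -5), 12), Function('w')(-16, 11)) = Mul(Mul(12, Add(9, Add(Mul(3, -4), -5))), Add(1, Mul(-6, -16), Mul(-6, Pow(11, -1)), Mul(-16, 11))) = Mul(Mul(12, Add(9, Add(-12, -5))), Add(1, 96, Mul(-6, Rational(1, 11)), -176)) = Mul(Mul(12, Add(9, -17)), Add(1, 96, Rational(-6, 11), -176)) = Mul(Mul(12, -8), Rational(-875, 11)) = Mul(-96, Rational(-875, 11)) = Rational(84000, 11)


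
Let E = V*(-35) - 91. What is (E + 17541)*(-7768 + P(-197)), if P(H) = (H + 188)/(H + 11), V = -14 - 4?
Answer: -4353781520/31 ≈ -1.4044e+8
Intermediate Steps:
V = -18
E = 539 (E = -18*(-35) - 91 = 630 - 91 = 539)
P(H) = (188 + H)/(11 + H)
(E + 17541)*(-7768 + P(-197)) = (539 + 17541)*(-7768 + (188 - 197)/(11 - 197)) = 18080*(-7768 - 9/(-186)) = 18080*(-7768 - 1/186*(-9)) = 18080*(-7768 + 3/62) = 18080*(-481613/62) = -4353781520/31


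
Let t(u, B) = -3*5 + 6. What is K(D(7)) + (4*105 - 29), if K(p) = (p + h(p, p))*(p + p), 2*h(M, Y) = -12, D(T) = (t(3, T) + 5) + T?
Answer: 373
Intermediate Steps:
t(u, B) = -9 (t(u, B) = -15 + 6 = -9)
D(T) = -4 + T (D(T) = (-9 + 5) + T = -4 + T)
h(M, Y) = -6 (h(M, Y) = (½)*(-12) = -6)
K(p) = 2*p*(-6 + p) (K(p) = (p - 6)*(p + p) = (-6 + p)*(2*p) = 2*p*(-6 + p))
K(D(7)) + (4*105 - 29) = 2*(-4 + 7)*(-6 + (-4 + 7)) + (4*105 - 29) = 2*3*(-6 + 3) + (420 - 29) = 2*3*(-3) + 391 = -18 + 391 = 373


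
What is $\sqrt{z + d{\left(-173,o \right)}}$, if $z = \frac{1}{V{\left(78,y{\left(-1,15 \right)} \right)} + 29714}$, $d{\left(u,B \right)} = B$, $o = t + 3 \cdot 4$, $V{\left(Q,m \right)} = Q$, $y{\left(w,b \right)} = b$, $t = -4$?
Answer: $\frac{\sqrt{9056806}}{1064} \approx 2.8284$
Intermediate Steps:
$o = 8$ ($o = -4 + 3 \cdot 4 = -4 + 12 = 8$)
$z = \frac{1}{29792}$ ($z = \frac{1}{78 + 29714} = \frac{1}{29792} \approx 3.3566 \cdot 10^{-5}$)
$\sqrt{z + d{\left(-173,o \right)}} = \sqrt{\frac{1}{29792} + 8} = \sqrt{\frac{238337}{29792}} = \frac{\sqrt{9056806}}{1064}$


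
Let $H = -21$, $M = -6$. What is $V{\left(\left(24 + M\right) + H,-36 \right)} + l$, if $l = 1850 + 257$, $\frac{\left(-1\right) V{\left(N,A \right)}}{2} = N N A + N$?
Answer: $2761$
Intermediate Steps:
$V{\left(N,A \right)} = - 2 N - 2 A N^{2}$ ($V{\left(N,A \right)} = - 2 \left(N N A + N\right) = - 2 \left(N^{2} A + N\right) = - 2 \left(A N^{2} + N\right) = - 2 \left(N + A N^{2}\right) = - 2 N - 2 A N^{2}$)
$l = 2107$
$V{\left(\left(24 + M\right) + H,-36 \right)} + l = - 2 \left(\left(24 - 6\right) - 21\right) \left(1 - 36 \left(\left(24 - 6\right) - 21\right)\right) + 2107 = - 2 \left(18 - 21\right) \left(1 - 36 \left(18 - 21\right)\right) + 2107 = \left(-2\right) \left(-3\right) \left(1 - -108\right) + 2107 = \left(-2\right) \left(-3\right) \left(1 + 108\right) + 2107 = \left(-2\right) \left(-3\right) 109 + 2107 = 654 + 2107 = 2761$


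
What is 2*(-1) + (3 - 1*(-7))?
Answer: 8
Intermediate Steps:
2*(-1) + (3 - 1*(-7)) = -2 + (3 + 7) = -2 + 10 = 8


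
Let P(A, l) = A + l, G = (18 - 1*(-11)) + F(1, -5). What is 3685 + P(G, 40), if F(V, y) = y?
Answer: 3749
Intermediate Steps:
G = 24 (G = (18 - 1*(-11)) - 5 = (18 + 11) - 5 = 29 - 5 = 24)
3685 + P(G, 40) = 3685 + (24 + 40) = 3685 + 64 = 3749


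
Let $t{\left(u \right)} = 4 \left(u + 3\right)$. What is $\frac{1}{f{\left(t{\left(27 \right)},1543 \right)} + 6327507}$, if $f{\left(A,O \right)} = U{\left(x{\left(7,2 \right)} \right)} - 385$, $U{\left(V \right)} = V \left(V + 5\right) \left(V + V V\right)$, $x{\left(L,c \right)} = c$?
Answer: $\frac{1}{6327206} \approx 1.5805 \cdot 10^{-7}$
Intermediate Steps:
$t{\left(u \right)} = 12 + 4 u$ ($t{\left(u \right)} = 4 \left(3 + u\right) = 12 + 4 u$)
$U{\left(V \right)} = V \left(5 + V\right) \left(V + V^{2}\right)$
$f{\left(A,O \right)} = -301$ ($f{\left(A,O \right)} = 2^{2} \left(5 + 2^{2} + 6 \cdot 2\right) - 385 = 4 \left(5 + 4 + 12\right) - 385 = 4 \cdot 21 - 385 = 84 - 385 = -301$)
$\frac{1}{f{\left(t{\left(27 \right)},1543 \right)} + 6327507} = \frac{1}{-301 + 6327507} = \frac{1}{6327206}$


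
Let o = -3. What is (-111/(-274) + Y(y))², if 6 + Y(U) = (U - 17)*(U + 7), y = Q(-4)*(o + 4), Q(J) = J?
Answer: 353252025/75076 ≈ 4705.3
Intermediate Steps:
y = -4 (y = -4*(-3 + 4) = -4*1 = -4)
Y(U) = -6 + (-17 + U)*(7 + U) (Y(U) = -6 + (U - 17)*(U + 7) = -6 + (-17 + U)*(7 + U))
(-111/(-274) + Y(y))² = (-111/(-274) + (-125 + (-4)² - 10*(-4)))² = (-111*(-1/274) + (-125 + 16 + 40))² = (111/274 - 69)² = (-18795/274)² = 353252025/75076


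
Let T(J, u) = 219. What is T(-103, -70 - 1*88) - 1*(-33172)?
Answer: 33391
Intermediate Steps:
T(-103, -70 - 1*88) - 1*(-33172) = 219 - 1*(-33172) = 219 + 33172 = 33391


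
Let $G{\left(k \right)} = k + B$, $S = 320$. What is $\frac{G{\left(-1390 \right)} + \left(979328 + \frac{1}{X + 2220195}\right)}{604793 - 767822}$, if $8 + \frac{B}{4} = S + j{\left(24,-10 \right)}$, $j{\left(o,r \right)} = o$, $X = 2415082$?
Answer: $- \frac{4539243331115}{755684574033} \approx -6.0068$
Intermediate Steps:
$B = 1344$ ($B = -32 + 4 \left(320 + 24\right) = -32 + 4 \cdot 344 = -32 + 1376 = 1344$)
$G{\left(k \right)} = 1344 + k$ ($G{\left(k \right)} = k + 1344 = 1344 + k$)
$\frac{G{\left(-1390 \right)} + \left(979328 + \frac{1}{X + 2220195}\right)}{604793 - 767822} = \frac{\left(1344 - 1390\right) + \left(979328 + \frac{1}{2415082 + 2220195}\right)}{604793 - 767822} = \frac{-46 + \left(979328 + \frac{1}{4635277}\right)}{-163029} = \left(-46 + \left(979328 + \frac{1}{4635277}\right)\right) \left(- \frac{1}{163029}\right) = \left(-46 + \frac{4539456553857}{4635277}\right) \left(- \frac{1}{163029}\right) = \frac{4539243331115}{4635277} \left(- \frac{1}{163029}\right) = - \frac{4539243331115}{755684574033}$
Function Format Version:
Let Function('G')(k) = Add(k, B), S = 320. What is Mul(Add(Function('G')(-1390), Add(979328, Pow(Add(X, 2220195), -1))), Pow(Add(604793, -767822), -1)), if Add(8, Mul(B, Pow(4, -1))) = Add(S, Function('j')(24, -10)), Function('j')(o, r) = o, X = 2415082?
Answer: Rational(-4539243331115, 755684574033) ≈ -6.0068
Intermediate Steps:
B = 1344 (B = Add(-32, Mul(4, Add(320, 24))) = Add(-32, Mul(4, 344)) = Add(-32, 1376) = 1344)
Function('G')(k) = Add(1344, k) (Function('G')(k) = Add(k, 1344) = Add(1344, k))
Mul(Add(Function('G')(-1390), Add(979328, Pow(Add(X, 2220195), -1))), Pow(Add(604793, -767822), -1)) = Mul(Add(Add(1344, -1390), Add(979328, Pow(Add(2415082, 2220195), -1))), Pow(Add(604793, -767822), -1)) = Mul(Add(-46, Add(979328, Pow(4635277, -1))), Pow(-163029, -1)) = Mul(Add(-46, Add(979328, Rational(1, 4635277))), Rational(-1, 163029)) = Mul(Add(-46, Rational(4539456553857, 4635277)), Rational(-1, 163029)) = Mul(Rational(4539243331115, 4635277), Rational(-1, 163029)) = Rational(-4539243331115, 755684574033)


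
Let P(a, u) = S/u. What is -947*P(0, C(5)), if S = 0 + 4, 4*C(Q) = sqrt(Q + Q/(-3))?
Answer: -7576*sqrt(30)/5 ≈ -8299.1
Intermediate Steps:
C(Q) = sqrt(6)*sqrt(Q)/12 (C(Q) = sqrt(Q + Q/(-3))/4 = sqrt(Q + Q*(-1/3))/4 = sqrt(Q - Q/3)/4 = sqrt(2*Q/3)/4 = (sqrt(6)*sqrt(Q)/3)/4 = sqrt(6)*sqrt(Q)/12)
S = 4
P(a, u) = 4/u
-947*P(0, C(5)) = -3788/(sqrt(6)*sqrt(5)/12) = -3788/(sqrt(30)/12) = -3788*2*sqrt(30)/5 = -7576*sqrt(30)/5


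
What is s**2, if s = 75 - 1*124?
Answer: 2401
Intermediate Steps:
s = -49 (s = 75 - 124 = -49)
s**2 = (-49)**2 = 2401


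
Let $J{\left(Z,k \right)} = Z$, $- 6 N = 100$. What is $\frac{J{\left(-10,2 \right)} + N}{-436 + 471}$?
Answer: $- \frac{16}{21} \approx -0.7619$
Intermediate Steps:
$N = - \frac{50}{3}$ ($N = \left(- \frac{1}{6}\right) 100 = - \frac{50}{3} \approx -16.667$)
$\frac{J{\left(-10,2 \right)} + N}{-436 + 471} = \frac{-10 - \frac{50}{3}}{-436 + 471} = - \frac{80}{3 \cdot 35} = \left(- \frac{80}{3}\right) \frac{1}{35} = - \frac{16}{21}$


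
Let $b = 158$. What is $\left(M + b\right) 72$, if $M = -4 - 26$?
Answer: $9216$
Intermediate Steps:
$M = -30$ ($M = -4 - 26 = -30$)
$\left(M + b\right) 72 = \left(-30 + 158\right) 72 = 128 \cdot 72 = 9216$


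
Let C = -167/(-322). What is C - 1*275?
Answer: -88383/322 ≈ -274.48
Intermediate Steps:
C = 167/322 (C = -167*(-1/322) = 167/322 ≈ 0.51863)
C - 1*275 = 167/322 - 1*275 = 167/322 - 275 = -88383/322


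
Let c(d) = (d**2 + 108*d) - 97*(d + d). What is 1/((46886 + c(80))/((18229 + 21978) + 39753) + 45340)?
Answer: 39980/1812716403 ≈ 2.2055e-5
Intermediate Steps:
c(d) = d**2 - 86*d (c(d) = (d**2 + 108*d) - 194*d = d**2 - 86*d)
1/((46886 + c(80))/((18229 + 21978) + 39753) + 45340) = 1/((46886 + 80*(-86 + 80))/((18229 + 21978) + 39753) + 45340) = 1/((46886 + 80*(-6))/(40207 + 39753) + 45340) = 1/((46886 - 480)/79960 + 45340) = 1/(46406*(1/79960) + 45340) = 1/(23203/39980 + 45340) = 1/(1812716403/39980) = 39980/1812716403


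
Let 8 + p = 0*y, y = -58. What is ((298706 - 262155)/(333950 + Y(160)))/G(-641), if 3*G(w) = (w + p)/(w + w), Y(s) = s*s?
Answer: 23429191/38891325 ≈ 0.60243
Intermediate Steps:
Y(s) = s**2
p = -8 (p = -8 + 0*(-58) = -8 + 0 = -8)
G(w) = (-8 + w)/(6*w) (G(w) = ((w - 8)/(w + w))/3 = ((-8 + w)/((2*w)))/3 = ((-8 + w)*(1/(2*w)))/3 = ((-8 + w)/(2*w))/3 = (-8 + w)/(6*w))
((298706 - 262155)/(333950 + Y(160)))/G(-641) = ((298706 - 262155)/(333950 + 160**2))/(((1/6)*(-8 - 641)/(-641))) = (36551/(333950 + 25600))/(((1/6)*(-1/641)*(-649))) = (36551/359550)/(649/3846) = (36551*(1/359550))*(3846/649) = (36551/359550)*(3846/649) = 23429191/38891325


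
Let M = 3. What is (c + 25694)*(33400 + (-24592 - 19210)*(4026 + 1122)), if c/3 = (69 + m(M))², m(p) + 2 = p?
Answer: -9107202802624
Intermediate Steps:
m(p) = -2 + p
c = 14700 (c = 3*(69 + (-2 + 3))² = 3*(69 + 1)² = 3*70² = 3*4900 = 14700)
(c + 25694)*(33400 + (-24592 - 19210)*(4026 + 1122)) = (14700 + 25694)*(33400 + (-24592 - 19210)*(4026 + 1122)) = 40394*(33400 - 43802*5148) = 40394*(33400 - 225492696) = 40394*(-225459296) = -9107202802624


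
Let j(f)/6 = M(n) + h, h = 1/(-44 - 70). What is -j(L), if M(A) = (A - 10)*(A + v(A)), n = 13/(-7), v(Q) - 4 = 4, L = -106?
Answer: 406915/931 ≈ 437.07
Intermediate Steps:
v(Q) = 8 (v(Q) = 4 + 4 = 8)
n = -13/7 (n = 13*(-⅐) = -13/7 ≈ -1.8571)
M(A) = (-10 + A)*(8 + A) (M(A) = (A - 10)*(A + 8) = (-10 + A)*(8 + A))
h = -1/114 (h = 1/(-114) = -1/114 ≈ -0.0087719)
j(f) = -406915/931 (j(f) = 6*((-80 + (-13/7)² - 2*(-13/7)) - 1/114) = 6*((-80 + 169/49 + 26/7) - 1/114) = 6*(-3569/49 - 1/114) = 6*(-406915/5586) = -406915/931)
-j(L) = -1*(-406915/931) = 406915/931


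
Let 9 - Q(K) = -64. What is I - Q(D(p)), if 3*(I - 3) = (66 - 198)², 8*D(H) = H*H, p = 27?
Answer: 5738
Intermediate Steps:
D(H) = H²/8 (D(H) = (H*H)/8 = H²/8)
Q(K) = 73 (Q(K) = 9 - 1*(-64) = 9 + 64 = 73)
I = 5811 (I = 3 + (66 - 198)²/3 = 3 + (⅓)*(-132)² = 3 + (⅓)*17424 = 3 + 5808 = 5811)
I - Q(D(p)) = 5811 - 1*73 = 5811 - 73 = 5738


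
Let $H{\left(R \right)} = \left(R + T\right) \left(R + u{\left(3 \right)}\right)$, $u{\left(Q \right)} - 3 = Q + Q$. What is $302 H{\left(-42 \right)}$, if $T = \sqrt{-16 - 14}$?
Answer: $418572 - 9966 i \sqrt{30} \approx 4.1857 \cdot 10^{5} - 54586.0 i$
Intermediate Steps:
$u{\left(Q \right)} = 3 + 2 Q$ ($u{\left(Q \right)} = 3 + \left(Q + Q\right) = 3 + 2 Q$)
$T = i \sqrt{30}$ ($T = \sqrt{-30} = i \sqrt{30} \approx 5.4772 i$)
$H{\left(R \right)} = \left(9 + R\right) \left(R + i \sqrt{30}\right)$ ($H{\left(R \right)} = \left(R + i \sqrt{30}\right) \left(R + \left(3 + 2 \cdot 3\right)\right) = \left(R + i \sqrt{30}\right) \left(R + \left(3 + 6\right)\right) = \left(R + i \sqrt{30}\right) \left(R + 9\right) = \left(R + i \sqrt{30}\right) \left(9 + R\right) = \left(9 + R\right) \left(R + i \sqrt{30}\right)$)
$302 H{\left(-42 \right)} = 302 \left(\left(-42\right)^{2} + 9 \left(-42\right) + 9 i \sqrt{30} + i \left(-42\right) \sqrt{30}\right) = 302 \left(1764 - 378 + 9 i \sqrt{30} - 42 i \sqrt{30}\right) = 302 \left(1386 - 33 i \sqrt{30}\right) = 418572 - 9966 i \sqrt{30}$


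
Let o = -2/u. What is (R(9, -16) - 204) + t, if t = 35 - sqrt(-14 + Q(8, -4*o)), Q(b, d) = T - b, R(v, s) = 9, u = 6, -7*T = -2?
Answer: -160 - 2*I*sqrt(266)/7 ≈ -160.0 - 4.6599*I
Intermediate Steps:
T = 2/7 (T = -1/7*(-2) = 2/7 ≈ 0.28571)
o = -1/3 (o = -2/6 = -2*1/6 = -1/3 ≈ -0.33333)
Q(b, d) = 2/7 - b
t = 35 - 2*I*sqrt(266)/7 (t = 35 - sqrt(-14 + (2/7 - 1*8)) = 35 - sqrt(-14 + (2/7 - 8)) = 35 - sqrt(-14 - 54/7) = 35 - sqrt(-152/7) = 35 - 2*I*sqrt(266)/7 ≈ 35.0 - 4.6599*I)
(R(9, -16) - 204) + t = (9 - 204) + (35 - 2*I*sqrt(266)/7) = -195 + (35 - 2*I*sqrt(266)/7) = -160 - 2*I*sqrt(266)/7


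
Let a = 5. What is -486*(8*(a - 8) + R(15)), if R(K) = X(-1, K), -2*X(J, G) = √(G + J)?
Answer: 11664 + 243*√14 ≈ 12573.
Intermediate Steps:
X(J, G) = -√(G + J)/2
R(K) = -√(-1 + K)/2 (R(K) = -√(K - 1)/2 = -√(-1 + K)/2)
-486*(8*(a - 8) + R(15)) = -486*(8*(5 - 8) - √(-1 + 15)/2) = -486*(8*(-3) - √14/2) = -486*(-24 - √14/2) = 11664 + 243*√14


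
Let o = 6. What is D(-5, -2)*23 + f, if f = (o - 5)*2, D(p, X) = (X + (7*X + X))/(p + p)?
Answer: 217/5 ≈ 43.400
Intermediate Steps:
D(p, X) = 9*X/(2*p) (D(p, X) = (X + 8*X)/((2*p)) = (9*X)*(1/(2*p)) = 9*X/(2*p))
f = 2 (f = (6 - 5)*2 = 1*2 = 2)
D(-5, -2)*23 + f = ((9/2)*(-2)/(-5))*23 + 2 = ((9/2)*(-2)*(-⅕))*23 + 2 = (9/5)*23 + 2 = 207/5 + 2 = 217/5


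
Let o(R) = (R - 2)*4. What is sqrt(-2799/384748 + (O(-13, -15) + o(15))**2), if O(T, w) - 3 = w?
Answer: sqrt(1208411023963)/27482 ≈ 40.000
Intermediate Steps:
O(T, w) = 3 + w
o(R) = -8 + 4*R (o(R) = (-2 + R)*4 = -8 + 4*R)
sqrt(-2799/384748 + (O(-13, -15) + o(15))**2) = sqrt(-2799/384748 + ((3 - 15) + (-8 + 4*15))**2) = sqrt(-2799*1/384748 + (-12 + (-8 + 60))**2) = sqrt(-2799/384748 + (-12 + 52)**2) = sqrt(-2799/384748 + 40**2) = sqrt(-2799/384748 + 1600) = sqrt(615594001/384748) = sqrt(1208411023963)/27482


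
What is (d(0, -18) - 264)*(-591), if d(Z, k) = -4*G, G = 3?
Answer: 163116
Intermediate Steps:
d(Z, k) = -12 (d(Z, k) = -4*3 = -12)
(d(0, -18) - 264)*(-591) = (-12 - 264)*(-591) = -276*(-591) = 163116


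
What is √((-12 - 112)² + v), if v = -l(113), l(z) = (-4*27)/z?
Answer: 2*√49087087/113 ≈ 124.00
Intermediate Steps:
l(z) = -108/z
v = 108/113 (v = -(-108)/113 = -1*(-108/113) = 108/113 ≈ 0.95575)
√((-12 - 112)² + v) = √((-12 - 112)² + 108/113) = √((-124)² + 108/113) = √(15376 + 108/113) = √(1737596/113) = 2*√49087087/113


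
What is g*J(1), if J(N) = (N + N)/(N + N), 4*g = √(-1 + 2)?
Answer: ¼ ≈ 0.25000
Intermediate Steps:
g = ¼ (g = √(-1 + 2)/4 = √1/4 = (¼)*1 = ¼ ≈ 0.25000)
J(N) = 1 (J(N) = (2*N)/((2*N)) = (2*N)*(1/(2*N)) = 1)
g*J(1) = (¼)*1 = ¼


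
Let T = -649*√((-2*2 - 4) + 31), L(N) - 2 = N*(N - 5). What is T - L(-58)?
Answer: -3656 - 649*√23 ≈ -6768.5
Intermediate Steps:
L(N) = 2 + N*(-5 + N) (L(N) = 2 + N*(N - 5) = 2 + N*(-5 + N))
T = -649*√23 (T = -649*√((-4 - 4) + 31) = -649*√(-8 + 31) = -649*√23 ≈ -3112.5)
T - L(-58) = -649*√23 - (2 + (-58)² - 5*(-58)) = -649*√23 - (2 + 3364 + 290) = -649*√23 - 1*3656 = -649*√23 - 3656 = -3656 - 649*√23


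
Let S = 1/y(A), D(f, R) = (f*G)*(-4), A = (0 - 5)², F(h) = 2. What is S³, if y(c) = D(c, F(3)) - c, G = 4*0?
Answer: -1/15625 ≈ -6.4000e-5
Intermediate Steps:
G = 0
A = 25 (A = (-5)² = 25)
D(f, R) = 0 (D(f, R) = (f*0)*(-4) = 0*(-4) = 0)
y(c) = -c (y(c) = 0 - c = -c)
S = -1/25 (S = 1/(-1*25) = 1/(-25) = -1/25 ≈ -0.040000)
S³ = (-1/25)³ = -1/15625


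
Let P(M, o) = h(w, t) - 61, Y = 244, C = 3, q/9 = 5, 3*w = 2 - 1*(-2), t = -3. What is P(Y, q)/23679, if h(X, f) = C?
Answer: -58/23679 ≈ -0.0024494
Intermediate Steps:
w = 4/3 (w = (2 - 1*(-2))/3 = (2 + 2)/3 = (⅓)*4 = 4/3 ≈ 1.3333)
q = 45 (q = 9*5 = 45)
h(X, f) = 3
P(M, o) = -58 (P(M, o) = 3 - 61 = -58)
P(Y, q)/23679 = -58/23679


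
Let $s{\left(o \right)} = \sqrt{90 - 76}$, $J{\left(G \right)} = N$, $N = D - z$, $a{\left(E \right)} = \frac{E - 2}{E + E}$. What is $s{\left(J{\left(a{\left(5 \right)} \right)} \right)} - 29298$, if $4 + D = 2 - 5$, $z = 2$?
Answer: $-29298 + \sqrt{14} \approx -29294.0$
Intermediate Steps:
$a{\left(E \right)} = \frac{-2 + E}{2 E}$
$D = -7$ ($D = -4 + \left(2 - 5\right) = -4 - 3 = -7$)
$N = -9$ ($N = -7 - 2 = -9$)
$J{\left(G \right)} = -9$
$s{\left(o \right)} = \sqrt{14}$
$s{\left(J{\left(a{\left(5 \right)} \right)} \right)} - 29298 = \sqrt{14} - 29298 = -29298 + \sqrt{14}$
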